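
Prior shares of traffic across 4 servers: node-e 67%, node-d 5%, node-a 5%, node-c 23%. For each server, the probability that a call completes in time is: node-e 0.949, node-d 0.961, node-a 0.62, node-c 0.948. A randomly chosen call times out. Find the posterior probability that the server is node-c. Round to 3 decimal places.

0.178

Taking complements, P(timeout | each) = node-e 0.051, node-d 0.039, node-a 0.38, node-c 0.052.
By Bayes' rule, posterior ∝ prior × likelihood:
  node-e: 0.67 × 0.051 = 0.03417
  node-d: 0.05 × 0.039 = 0.00195
  node-a: 0.05 × 0.38 = 0.019
  node-c: 0.23 × 0.052 = 0.01196
Normalizing constant = 0.06708.
P(node-c | evidence) = 0.01196 / 0.06708 ≈ 0.178.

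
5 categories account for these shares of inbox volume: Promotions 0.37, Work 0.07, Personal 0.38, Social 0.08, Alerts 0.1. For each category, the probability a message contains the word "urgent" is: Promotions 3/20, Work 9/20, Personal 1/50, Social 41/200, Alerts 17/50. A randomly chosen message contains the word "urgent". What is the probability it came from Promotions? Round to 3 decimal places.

Compute prior × likelihood for every hypothesis:
  Promotions: 0.37 × 0.15 = 0.0555
  Work: 0.07 × 0.45 = 0.0315
  Personal: 0.38 × 0.02 = 0.0076
  Social: 0.08 × 0.205 = 0.0164
  Alerts: 0.1 × 0.34 = 0.034
Normalizing constant = 0.145.
P(Promotions | evidence) = 0.0555 / 0.145 ≈ 0.383.

0.383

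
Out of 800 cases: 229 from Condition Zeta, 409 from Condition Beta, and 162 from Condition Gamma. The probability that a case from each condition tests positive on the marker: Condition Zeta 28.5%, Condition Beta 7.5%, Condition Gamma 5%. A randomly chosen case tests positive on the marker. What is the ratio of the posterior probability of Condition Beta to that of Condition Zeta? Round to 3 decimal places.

Prior × likelihood for each hypothesis:
  Condition Zeta: 0.28625 × 0.285 = 0.08158125
  Condition Beta: 0.51125 × 0.075 = 0.03834375
  Condition Gamma: 0.2025 × 0.05 = 0.010125
Sum = 0.13005.
The ratio is 0.03834375 / 0.08158125 (the normalizer cancels) = 0.470.

0.470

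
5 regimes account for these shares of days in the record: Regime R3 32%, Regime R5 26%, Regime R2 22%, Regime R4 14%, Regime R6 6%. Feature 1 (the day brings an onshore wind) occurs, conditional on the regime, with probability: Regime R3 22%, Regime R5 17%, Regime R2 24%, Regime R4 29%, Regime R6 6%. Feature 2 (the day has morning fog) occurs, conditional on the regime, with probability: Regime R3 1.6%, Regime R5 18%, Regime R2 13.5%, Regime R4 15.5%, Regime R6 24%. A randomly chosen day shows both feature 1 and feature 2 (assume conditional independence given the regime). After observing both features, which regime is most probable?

By Bayes' rule, posterior ∝ prior × likelihood:
  Regime R3: 0.32 × 0.22 × 0.016 = 0.0011264
  Regime R5: 0.26 × 0.17 × 0.18 = 0.007956
  Regime R2: 0.22 × 0.24 × 0.135 = 0.007128
  Regime R4: 0.14 × 0.29 × 0.155 = 0.006293
  Regime R6: 0.06 × 0.06 × 0.24 = 0.000864
Sum = 0.0233674.
Largest term belongs to Regime R5, so Regime R5 is most probable.

Regime R5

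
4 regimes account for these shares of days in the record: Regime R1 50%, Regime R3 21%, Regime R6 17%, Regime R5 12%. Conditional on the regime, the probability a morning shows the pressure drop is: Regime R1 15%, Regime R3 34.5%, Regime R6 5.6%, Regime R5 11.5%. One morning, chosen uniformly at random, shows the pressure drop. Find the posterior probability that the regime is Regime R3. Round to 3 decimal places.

Compute prior × likelihood for every hypothesis:
  Regime R1: 0.5 × 0.15 = 0.075
  Regime R3: 0.21 × 0.345 = 0.07245
  Regime R6: 0.17 × 0.056 = 0.00952
  Regime R5: 0.12 × 0.115 = 0.0138
Total = 0.17077.
P(Regime R3 | evidence) = 0.07245 / 0.17077 ≈ 0.424.

0.424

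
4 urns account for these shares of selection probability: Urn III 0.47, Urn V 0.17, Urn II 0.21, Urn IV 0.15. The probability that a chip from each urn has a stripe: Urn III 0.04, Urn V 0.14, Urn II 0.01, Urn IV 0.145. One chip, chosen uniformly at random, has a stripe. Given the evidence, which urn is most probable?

Compute prior × likelihood for every hypothesis:
  Urn III: 0.47 × 0.04 = 0.0188
  Urn V: 0.17 × 0.14 = 0.0238
  Urn II: 0.21 × 0.01 = 0.0021
  Urn IV: 0.15 × 0.145 = 0.02175
Total = 0.06645.
Largest term belongs to Urn V, so Urn V is most probable.

Urn V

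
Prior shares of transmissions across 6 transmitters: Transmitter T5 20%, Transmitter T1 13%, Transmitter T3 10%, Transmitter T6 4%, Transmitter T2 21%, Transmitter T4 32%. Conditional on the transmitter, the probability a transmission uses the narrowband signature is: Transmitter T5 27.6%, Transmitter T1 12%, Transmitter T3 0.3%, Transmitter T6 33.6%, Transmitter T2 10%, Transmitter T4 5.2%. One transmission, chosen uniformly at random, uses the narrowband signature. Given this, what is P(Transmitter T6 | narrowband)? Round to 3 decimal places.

0.110

Unnormalized posteriors (prior × likelihood):
  Transmitter T5: 0.2 × 0.276 = 0.0552
  Transmitter T1: 0.13 × 0.12 = 0.0156
  Transmitter T3: 0.1 × 0.003 = 0.0003
  Transmitter T6: 0.04 × 0.336 = 0.01344
  Transmitter T2: 0.21 × 0.1 = 0.021
  Transmitter T4: 0.32 × 0.052 = 0.01664
Normalizing constant = 0.12218.
P(Transmitter T6 | evidence) = 0.01344 / 0.12218 ≈ 0.110.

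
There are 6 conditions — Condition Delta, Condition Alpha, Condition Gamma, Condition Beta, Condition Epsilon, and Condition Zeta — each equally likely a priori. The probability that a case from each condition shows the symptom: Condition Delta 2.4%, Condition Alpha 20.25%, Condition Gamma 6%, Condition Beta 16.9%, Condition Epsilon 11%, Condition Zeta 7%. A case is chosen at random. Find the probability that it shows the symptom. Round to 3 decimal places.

Since the prior is uniform, the posterior is proportional to the likelihood:
  Condition Delta: 0.024
  Condition Alpha: 0.2025
  Condition Gamma: 0.06
  Condition Beta: 0.169
  Condition Epsilon: 0.11
  Condition Zeta: 0.07
P(symptomatic) = (1/6) × (0.024 + 0.2025 + 0.06 + 0.169 + 0.11 + 0.07) = 0.6355/6 ≈ 0.106.

0.106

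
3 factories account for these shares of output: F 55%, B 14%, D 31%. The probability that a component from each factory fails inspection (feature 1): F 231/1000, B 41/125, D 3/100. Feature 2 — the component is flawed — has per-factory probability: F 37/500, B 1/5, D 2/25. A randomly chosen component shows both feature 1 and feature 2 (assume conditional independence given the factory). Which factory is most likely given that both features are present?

Prior × likelihood for each hypothesis:
  F: 0.55 × 0.231 × 0.074 = 0.0094017
  B: 0.14 × 0.328 × 0.2 = 0.009184
  D: 0.31 × 0.03 × 0.08 = 0.000744
Sum = 0.0193297.
Largest term belongs to F, so F is most probable.

F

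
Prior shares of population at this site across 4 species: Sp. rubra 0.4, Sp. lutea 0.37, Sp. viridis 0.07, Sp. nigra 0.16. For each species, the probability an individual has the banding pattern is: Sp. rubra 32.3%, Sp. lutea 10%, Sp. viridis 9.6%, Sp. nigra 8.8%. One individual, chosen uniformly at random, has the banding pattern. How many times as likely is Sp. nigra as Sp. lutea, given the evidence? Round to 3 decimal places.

Unnormalized posteriors (prior × likelihood):
  Sp. rubra: 0.4 × 0.323 = 0.1292
  Sp. lutea: 0.37 × 0.1 = 0.037
  Sp. viridis: 0.07 × 0.096 = 0.00672
  Sp. nigra: 0.16 × 0.088 = 0.01408
Total = 0.187.
The ratio is 0.01408 / 0.037 (the normalizer cancels) = 0.381.

0.381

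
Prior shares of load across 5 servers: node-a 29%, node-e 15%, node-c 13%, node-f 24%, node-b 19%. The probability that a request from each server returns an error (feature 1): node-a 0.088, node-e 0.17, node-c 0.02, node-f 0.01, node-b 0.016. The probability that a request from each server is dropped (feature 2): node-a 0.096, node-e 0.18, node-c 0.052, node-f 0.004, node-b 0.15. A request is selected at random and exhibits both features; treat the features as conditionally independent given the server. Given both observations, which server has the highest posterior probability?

Unnormalized posteriors (prior × likelihood):
  node-a: 0.29 × 0.088 × 0.096 = 0.00244992
  node-e: 0.15 × 0.17 × 0.18 = 0.00459
  node-c: 0.13 × 0.02 × 0.052 = 0.0001352
  node-f: 0.24 × 0.01 × 0.004 = 0.0000096
  node-b: 0.19 × 0.016 × 0.15 = 0.000456
Sum = 0.00764072.
Largest term belongs to node-e, so node-e is most probable.

node-e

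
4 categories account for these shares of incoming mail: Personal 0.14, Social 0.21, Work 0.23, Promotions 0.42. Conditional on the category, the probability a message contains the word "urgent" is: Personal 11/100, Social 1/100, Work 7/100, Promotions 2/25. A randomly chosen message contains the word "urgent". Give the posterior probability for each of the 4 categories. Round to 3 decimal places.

Personal 0.229, Social 0.031, Work 0.240, Promotions 0.500

Prior × likelihood for each hypothesis:
  Personal: 0.14 × 0.11 = 0.0154
  Social: 0.21 × 0.01 = 0.0021
  Work: 0.23 × 0.07 = 0.0161
  Promotions: 0.42 × 0.08 = 0.0336
Sum = 0.0672.
P(Personal | urgent-flag) = 0.0154/0.0672 ≈ 0.229
P(Social | urgent-flag) = 0.0021/0.0672 ≈ 0.031
P(Work | urgent-flag) = 0.0161/0.0672 ≈ 0.240
P(Promotions | urgent-flag) = 0.0336/0.0672 ≈ 0.500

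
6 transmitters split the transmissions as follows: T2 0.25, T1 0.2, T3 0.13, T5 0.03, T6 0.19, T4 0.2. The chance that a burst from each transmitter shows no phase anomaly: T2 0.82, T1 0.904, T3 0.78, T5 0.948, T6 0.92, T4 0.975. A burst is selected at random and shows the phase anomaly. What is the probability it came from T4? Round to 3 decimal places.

Taking complements, P(anomaly | each) = T2 0.18, T1 0.096, T3 0.22, T5 0.052, T6 0.08, T4 0.025.
Unnormalized posteriors (prior × likelihood):
  T2: 0.25 × 0.18 = 0.045
  T1: 0.2 × 0.096 = 0.0192
  T3: 0.13 × 0.22 = 0.0286
  T5: 0.03 × 0.052 = 0.00156
  T6: 0.19 × 0.08 = 0.0152
  T4: 0.2 × 0.025 = 0.005
Total = 0.11456.
P(T4 | evidence) = 0.005 / 0.11456 ≈ 0.044.

0.044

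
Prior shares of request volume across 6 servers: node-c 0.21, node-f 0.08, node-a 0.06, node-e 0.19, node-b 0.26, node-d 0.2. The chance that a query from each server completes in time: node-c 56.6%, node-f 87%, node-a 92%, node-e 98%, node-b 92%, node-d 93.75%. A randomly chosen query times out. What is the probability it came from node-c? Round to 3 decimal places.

Taking complements, P(timeout | each) = node-c 0.434, node-f 0.13, node-a 0.08, node-e 0.02, node-b 0.08, node-d 0.0625.
By Bayes' rule, posterior ∝ prior × likelihood:
  node-c: 0.21 × 0.434 = 0.09114
  node-f: 0.08 × 0.13 = 0.0104
  node-a: 0.06 × 0.08 = 0.0048
  node-e: 0.19 × 0.02 = 0.0038
  node-b: 0.26 × 0.08 = 0.0208
  node-d: 0.2 × 0.0625 = 0.0125
Normalizing constant = 0.14344.
P(node-c | evidence) = 0.09114 / 0.14344 ≈ 0.635.

0.635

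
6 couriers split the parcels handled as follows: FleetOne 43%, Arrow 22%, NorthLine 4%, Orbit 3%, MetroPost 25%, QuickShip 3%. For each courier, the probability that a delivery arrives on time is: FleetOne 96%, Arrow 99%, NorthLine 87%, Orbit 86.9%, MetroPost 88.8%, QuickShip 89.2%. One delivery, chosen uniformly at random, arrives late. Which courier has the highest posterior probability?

Taking complements, P(late | each) = FleetOne 0.04, Arrow 0.01, NorthLine 0.13, Orbit 0.131, MetroPost 0.112, QuickShip 0.108.
Unnormalized posteriors (prior × likelihood):
  FleetOne: 0.43 × 0.04 = 0.0172
  Arrow: 0.22 × 0.01 = 0.0022
  NorthLine: 0.04 × 0.13 = 0.0052
  Orbit: 0.03 × 0.131 = 0.00393
  MetroPost: 0.25 × 0.112 = 0.028
  QuickShip: 0.03 × 0.108 = 0.00324
Sum = 0.05977.
Largest term belongs to MetroPost, so MetroPost is most probable.

MetroPost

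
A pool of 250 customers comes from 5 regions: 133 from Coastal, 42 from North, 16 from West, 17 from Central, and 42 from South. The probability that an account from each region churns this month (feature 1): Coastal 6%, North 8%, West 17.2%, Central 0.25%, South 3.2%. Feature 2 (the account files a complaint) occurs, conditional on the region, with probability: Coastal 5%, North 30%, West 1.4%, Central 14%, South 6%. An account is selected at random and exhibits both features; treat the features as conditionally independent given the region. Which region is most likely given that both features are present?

North

Compute prior × likelihood for every hypothesis:
  Coastal: 0.532 × 0.06 × 0.05 = 0.001596
  North: 0.168 × 0.08 × 0.3 = 0.004032
  West: 0.064 × 0.172 × 0.014 = 0.000154112
  Central: 0.068 × 0.0025 × 0.14 = 0.0000238
  South: 0.168 × 0.032 × 0.06 = 0.00032256
Sum = 0.006128472.
Largest term belongs to North, so North is most probable.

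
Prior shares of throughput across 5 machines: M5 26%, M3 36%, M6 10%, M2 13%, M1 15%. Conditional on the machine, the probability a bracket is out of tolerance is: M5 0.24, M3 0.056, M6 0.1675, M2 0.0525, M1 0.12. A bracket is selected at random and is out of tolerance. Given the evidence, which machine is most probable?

M5

By Bayes' rule, posterior ∝ prior × likelihood:
  M5: 0.26 × 0.24 = 0.0624
  M3: 0.36 × 0.056 = 0.02016
  M6: 0.1 × 0.1675 = 0.01675
  M2: 0.13 × 0.0525 = 0.006825
  M1: 0.15 × 0.12 = 0.018
Normalizing constant = 0.124135.
Largest term belongs to M5, so M5 is most probable.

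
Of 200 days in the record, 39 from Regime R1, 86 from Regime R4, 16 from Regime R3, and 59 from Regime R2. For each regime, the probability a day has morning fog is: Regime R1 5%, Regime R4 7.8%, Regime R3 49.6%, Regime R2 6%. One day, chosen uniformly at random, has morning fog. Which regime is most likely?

By Bayes' rule, posterior ∝ prior × likelihood:
  Regime R1: 0.195 × 0.05 = 0.00975
  Regime R4: 0.43 × 0.078 = 0.03354
  Regime R3: 0.08 × 0.496 = 0.03968
  Regime R2: 0.295 × 0.06 = 0.0177
Total = 0.10067.
Largest term belongs to Regime R3, so Regime R3 is most probable.

Regime R3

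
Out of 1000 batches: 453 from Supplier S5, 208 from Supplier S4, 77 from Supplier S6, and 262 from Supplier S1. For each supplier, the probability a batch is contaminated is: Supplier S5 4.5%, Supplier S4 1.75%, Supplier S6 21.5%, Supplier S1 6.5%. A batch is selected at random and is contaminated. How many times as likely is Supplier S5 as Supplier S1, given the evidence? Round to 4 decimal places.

Unnormalized posteriors (prior × likelihood):
  Supplier S5: 0.453 × 0.045 = 0.020385
  Supplier S4: 0.208 × 0.0175 = 0.00364
  Supplier S6: 0.077 × 0.215 = 0.016555
  Supplier S1: 0.262 × 0.065 = 0.01703
Sum = 0.05761.
The ratio is 0.020385 / 0.01703 (the normalizer cancels) = 1.1970.

1.1970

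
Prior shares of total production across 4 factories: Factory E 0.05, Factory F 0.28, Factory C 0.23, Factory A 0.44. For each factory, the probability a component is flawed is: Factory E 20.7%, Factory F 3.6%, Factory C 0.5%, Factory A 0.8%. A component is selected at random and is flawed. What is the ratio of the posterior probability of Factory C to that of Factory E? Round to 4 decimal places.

Unnormalized posteriors (prior × likelihood):
  Factory E: 0.05 × 0.207 = 0.01035
  Factory F: 0.28 × 0.036 = 0.01008
  Factory C: 0.23 × 0.005 = 0.00115
  Factory A: 0.44 × 0.008 = 0.00352
Sum = 0.0251.
The ratio is 0.00115 / 0.01035 (the normalizer cancels) = 0.1111.

0.1111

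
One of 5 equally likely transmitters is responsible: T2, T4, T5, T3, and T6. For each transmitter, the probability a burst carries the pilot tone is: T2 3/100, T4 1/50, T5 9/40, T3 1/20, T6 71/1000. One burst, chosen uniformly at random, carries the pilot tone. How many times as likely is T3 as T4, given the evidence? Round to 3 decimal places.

Since the prior is uniform, the posterior is proportional to the likelihood:
  T2: 0.03
  T4: 0.02
  T5: 0.225
  T3: 0.05
  T6: 0.071
Total = 0.396.
The ratio is 0.05 / 0.02 (the normalizer cancels) = 2.500.

2.500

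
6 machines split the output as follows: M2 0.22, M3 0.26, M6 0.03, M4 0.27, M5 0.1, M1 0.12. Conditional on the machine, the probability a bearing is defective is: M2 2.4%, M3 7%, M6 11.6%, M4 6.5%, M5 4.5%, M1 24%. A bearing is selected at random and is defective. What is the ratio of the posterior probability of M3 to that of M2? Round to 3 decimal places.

Compute prior × likelihood for every hypothesis:
  M2: 0.22 × 0.024 = 0.00528
  M3: 0.26 × 0.07 = 0.0182
  M6: 0.03 × 0.116 = 0.00348
  M4: 0.27 × 0.065 = 0.01755
  M5: 0.1 × 0.045 = 0.0045
  M1: 0.12 × 0.24 = 0.0288
Normalizing constant = 0.07781.
The ratio is 0.0182 / 0.00528 (the normalizer cancels) = 3.447.

3.447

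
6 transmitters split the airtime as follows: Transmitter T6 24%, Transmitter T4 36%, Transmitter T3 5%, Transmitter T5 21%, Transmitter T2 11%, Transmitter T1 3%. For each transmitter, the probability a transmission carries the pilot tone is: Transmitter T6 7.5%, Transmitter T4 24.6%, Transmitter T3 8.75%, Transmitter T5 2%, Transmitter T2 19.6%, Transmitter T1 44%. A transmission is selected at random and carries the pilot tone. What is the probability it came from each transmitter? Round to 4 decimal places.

Transmitter T6 0.1201, Transmitter T4 0.5908, Transmitter T3 0.0292, Transmitter T5 0.0280, Transmitter T2 0.1438, Transmitter T1 0.0881

Compute prior × likelihood for every hypothesis:
  Transmitter T6: 0.24 × 0.075 = 0.018
  Transmitter T4: 0.36 × 0.246 = 0.08856
  Transmitter T3: 0.05 × 0.0875 = 0.004375
  Transmitter T5: 0.21 × 0.02 = 0.0042
  Transmitter T2: 0.11 × 0.196 = 0.02156
  Transmitter T1: 0.03 × 0.44 = 0.0132
Total = 0.149895.
P(Transmitter T6 | pilot) = 0.018/0.149895 ≈ 0.1201
P(Transmitter T4 | pilot) = 0.08856/0.149895 ≈ 0.5908
P(Transmitter T3 | pilot) = 0.004375/0.149895 ≈ 0.0292
P(Transmitter T5 | pilot) = 0.0042/0.149895 ≈ 0.0280
P(Transmitter T2 | pilot) = 0.02156/0.149895 ≈ 0.1438
P(Transmitter T1 | pilot) = 0.0132/0.149895 ≈ 0.0881
(Check: 0.1201+0.5908+0.0292+0.0280+0.1438+0.0881 = 1.0000.)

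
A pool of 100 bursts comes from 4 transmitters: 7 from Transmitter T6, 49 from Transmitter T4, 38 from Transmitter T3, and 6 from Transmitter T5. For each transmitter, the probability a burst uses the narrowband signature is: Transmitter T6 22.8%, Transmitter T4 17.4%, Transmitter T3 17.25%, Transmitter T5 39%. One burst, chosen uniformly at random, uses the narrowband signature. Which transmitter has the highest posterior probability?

Transmitter T4

Compute prior × likelihood for every hypothesis:
  Transmitter T6: 0.07 × 0.228 = 0.01596
  Transmitter T4: 0.49 × 0.174 = 0.08526
  Transmitter T3: 0.38 × 0.1725 = 0.06555
  Transmitter T5: 0.06 × 0.39 = 0.0234
Total = 0.19017.
Largest term belongs to Transmitter T4, so Transmitter T4 is most probable.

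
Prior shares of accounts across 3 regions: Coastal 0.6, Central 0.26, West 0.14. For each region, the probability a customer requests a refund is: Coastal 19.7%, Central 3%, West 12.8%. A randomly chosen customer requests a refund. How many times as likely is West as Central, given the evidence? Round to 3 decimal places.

2.297

Unnormalized posteriors (prior × likelihood):
  Coastal: 0.6 × 0.197 = 0.1182
  Central: 0.26 × 0.03 = 0.0078
  West: 0.14 × 0.128 = 0.01792
Normalizing constant = 0.14392.
The ratio is 0.01792 / 0.0078 (the normalizer cancels) = 2.297.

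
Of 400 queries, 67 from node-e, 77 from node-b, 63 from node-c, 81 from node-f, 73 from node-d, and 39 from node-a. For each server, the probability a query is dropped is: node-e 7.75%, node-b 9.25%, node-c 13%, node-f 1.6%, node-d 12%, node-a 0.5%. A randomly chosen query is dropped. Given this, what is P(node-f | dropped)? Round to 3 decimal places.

Compute prior × likelihood for every hypothesis:
  node-e: 0.1675 × 0.0775 = 0.01298125
  node-b: 0.1925 × 0.0925 = 0.01780625
  node-c: 0.1575 × 0.13 = 0.020475
  node-f: 0.2025 × 0.016 = 0.00324
  node-d: 0.1825 × 0.12 = 0.0219
  node-a: 0.0975 × 0.005 = 0.0004875
Total = 0.07689.
P(node-f | evidence) = 0.00324 / 0.07689 ≈ 0.042.

0.042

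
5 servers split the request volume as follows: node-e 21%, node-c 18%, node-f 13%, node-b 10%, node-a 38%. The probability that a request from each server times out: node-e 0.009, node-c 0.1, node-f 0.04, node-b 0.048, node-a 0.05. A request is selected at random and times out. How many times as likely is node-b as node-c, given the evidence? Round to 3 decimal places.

0.267

Unnormalized posteriors (prior × likelihood):
  node-e: 0.21 × 0.009 = 0.00189
  node-c: 0.18 × 0.1 = 0.018
  node-f: 0.13 × 0.04 = 0.0052
  node-b: 0.1 × 0.048 = 0.0048
  node-a: 0.38 × 0.05 = 0.019
Sum = 0.04889.
The ratio is 0.0048 / 0.018 (the normalizer cancels) = 0.267.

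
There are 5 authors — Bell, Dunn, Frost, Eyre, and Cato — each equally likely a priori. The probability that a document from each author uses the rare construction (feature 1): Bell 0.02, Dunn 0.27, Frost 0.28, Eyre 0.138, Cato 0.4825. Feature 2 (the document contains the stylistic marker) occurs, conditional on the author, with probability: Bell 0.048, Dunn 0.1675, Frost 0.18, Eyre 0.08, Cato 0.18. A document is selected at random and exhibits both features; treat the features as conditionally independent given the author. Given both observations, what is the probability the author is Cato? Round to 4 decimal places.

0.4466

With a uniform prior (1/5 each), posterior ∝ likelihood:
  Bell: 0.02 × 0.048 = 0.00096
  Dunn: 0.27 × 0.1675 = 0.045225
  Frost: 0.28 × 0.18 = 0.0504
  Eyre: 0.138 × 0.08 = 0.01104
  Cato: 0.4825 × 0.18 = 0.08685
Sum = 0.194475.
P(Cato | evidence) = 0.08685 / 0.194475 ≈ 0.4466.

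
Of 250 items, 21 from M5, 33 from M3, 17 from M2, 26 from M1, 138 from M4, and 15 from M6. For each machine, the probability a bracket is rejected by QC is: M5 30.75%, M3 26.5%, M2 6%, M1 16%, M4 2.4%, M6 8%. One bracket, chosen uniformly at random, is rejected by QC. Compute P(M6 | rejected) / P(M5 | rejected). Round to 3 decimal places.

Prior × likelihood for each hypothesis:
  M5: 0.084 × 0.3075 = 0.02583
  M3: 0.132 × 0.265 = 0.03498
  M2: 0.068 × 0.06 = 0.00408
  M1: 0.104 × 0.16 = 0.01664
  M4: 0.552 × 0.024 = 0.013248
  M6: 0.06 × 0.08 = 0.0048
Normalizing constant = 0.099578.
The ratio is 0.0048 / 0.02583 (the normalizer cancels) = 0.186.

0.186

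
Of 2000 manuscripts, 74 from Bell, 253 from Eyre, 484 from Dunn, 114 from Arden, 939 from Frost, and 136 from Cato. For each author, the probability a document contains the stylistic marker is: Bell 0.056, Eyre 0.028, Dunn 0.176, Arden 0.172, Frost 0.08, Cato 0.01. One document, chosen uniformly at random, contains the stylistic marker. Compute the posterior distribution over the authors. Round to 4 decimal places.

Bell 0.0215, Eyre 0.0368, Dunn 0.4425, Arden 0.1019, Frost 0.3902, Cato 0.0071

Unnormalized posteriors (prior × likelihood):
  Bell: 0.037 × 0.056 = 0.002072
  Eyre: 0.1265 × 0.028 = 0.003542
  Dunn: 0.242 × 0.176 = 0.042592
  Arden: 0.057 × 0.172 = 0.009804
  Frost: 0.4695 × 0.08 = 0.03756
  Cato: 0.068 × 0.01 = 0.00068
Sum = 0.09625.
P(Bell | marker) = 0.002072/0.09625 ≈ 0.0215
P(Eyre | marker) = 0.003542/0.09625 ≈ 0.0368
P(Dunn | marker) = 0.042592/0.09625 ≈ 0.4425
P(Arden | marker) = 0.009804/0.09625 ≈ 0.1019
P(Frost | marker) = 0.03756/0.09625 ≈ 0.3902
P(Cato | marker) = 0.00068/0.09625 ≈ 0.0071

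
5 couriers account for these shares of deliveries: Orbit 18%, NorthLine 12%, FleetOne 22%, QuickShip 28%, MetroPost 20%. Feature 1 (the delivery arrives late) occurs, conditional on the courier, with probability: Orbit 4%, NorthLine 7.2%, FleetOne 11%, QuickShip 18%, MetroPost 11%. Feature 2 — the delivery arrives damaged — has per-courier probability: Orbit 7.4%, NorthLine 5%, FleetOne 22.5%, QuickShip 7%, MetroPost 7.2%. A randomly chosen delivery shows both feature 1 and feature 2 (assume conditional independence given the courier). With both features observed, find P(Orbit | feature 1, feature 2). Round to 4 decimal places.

0.0462

Unnormalized posteriors (prior × likelihood):
  Orbit: 0.18 × 0.04 × 0.074 = 0.0005328
  NorthLine: 0.12 × 0.072 × 0.05 = 0.000432
  FleetOne: 0.22 × 0.11 × 0.225 = 0.005445
  QuickShip: 0.28 × 0.18 × 0.07 = 0.003528
  MetroPost: 0.2 × 0.11 × 0.072 = 0.001584
Normalizing constant = 0.0115218.
P(Orbit | evidence) = 0.0005328 / 0.0115218 ≈ 0.0462.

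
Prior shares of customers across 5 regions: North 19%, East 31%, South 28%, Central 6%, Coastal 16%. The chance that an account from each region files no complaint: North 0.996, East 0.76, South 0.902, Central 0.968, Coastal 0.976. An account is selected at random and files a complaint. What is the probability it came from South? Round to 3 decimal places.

0.253

Taking complements, P(complaint | each) = North 0.004, East 0.24, South 0.098, Central 0.032, Coastal 0.024.
Prior × likelihood for each hypothesis:
  North: 0.19 × 0.004 = 0.00076
  East: 0.31 × 0.24 = 0.0744
  South: 0.28 × 0.098 = 0.02744
  Central: 0.06 × 0.032 = 0.00192
  Coastal: 0.16 × 0.024 = 0.00384
Total = 0.10836.
P(South | evidence) = 0.02744 / 0.10836 ≈ 0.253.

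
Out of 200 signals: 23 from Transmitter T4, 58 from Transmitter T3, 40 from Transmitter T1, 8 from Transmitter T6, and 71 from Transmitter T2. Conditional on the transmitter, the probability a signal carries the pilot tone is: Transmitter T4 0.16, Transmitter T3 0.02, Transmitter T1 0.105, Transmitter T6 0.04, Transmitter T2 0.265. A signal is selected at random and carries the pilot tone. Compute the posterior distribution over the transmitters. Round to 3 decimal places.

By Bayes' rule, posterior ∝ prior × likelihood:
  Transmitter T4: 0.115 × 0.16 = 0.0184
  Transmitter T3: 0.29 × 0.02 = 0.0058
  Transmitter T1: 0.2 × 0.105 = 0.021
  Transmitter T6: 0.04 × 0.04 = 0.0016
  Transmitter T2: 0.355 × 0.265 = 0.094075
Sum = 0.140875.
P(Transmitter T4 | pilot) = 0.0184/0.140875 ≈ 0.131
P(Transmitter T3 | pilot) = 0.0058/0.140875 ≈ 0.041
P(Transmitter T1 | pilot) = 0.021/0.140875 ≈ 0.149
P(Transmitter T6 | pilot) = 0.0016/0.140875 ≈ 0.011
P(Transmitter T2 | pilot) = 0.094075/0.140875 ≈ 0.668

Transmitter T4 0.131, Transmitter T3 0.041, Transmitter T1 0.149, Transmitter T6 0.011, Transmitter T2 0.668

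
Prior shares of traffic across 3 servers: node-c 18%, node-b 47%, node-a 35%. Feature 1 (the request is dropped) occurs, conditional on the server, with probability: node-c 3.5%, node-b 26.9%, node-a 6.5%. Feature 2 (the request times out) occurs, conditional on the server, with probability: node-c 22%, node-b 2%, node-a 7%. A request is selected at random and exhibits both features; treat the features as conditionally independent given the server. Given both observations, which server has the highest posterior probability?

By Bayes' rule, posterior ∝ prior × likelihood:
  node-c: 0.18 × 0.035 × 0.22 = 0.001386
  node-b: 0.47 × 0.269 × 0.02 = 0.0025286
  node-a: 0.35 × 0.065 × 0.07 = 0.0015925
Total = 0.0055071.
Largest term belongs to node-b, so node-b is most probable.

node-b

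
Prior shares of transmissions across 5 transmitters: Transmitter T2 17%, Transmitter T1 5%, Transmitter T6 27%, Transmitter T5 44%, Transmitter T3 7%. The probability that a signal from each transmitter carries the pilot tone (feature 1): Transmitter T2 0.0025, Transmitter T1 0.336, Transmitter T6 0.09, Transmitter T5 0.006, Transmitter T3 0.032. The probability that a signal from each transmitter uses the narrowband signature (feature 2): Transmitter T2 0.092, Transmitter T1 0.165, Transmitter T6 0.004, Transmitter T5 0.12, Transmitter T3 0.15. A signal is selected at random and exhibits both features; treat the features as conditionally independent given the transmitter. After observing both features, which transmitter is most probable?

By Bayes' rule, posterior ∝ prior × likelihood:
  Transmitter T2: 0.17 × 0.0025 × 0.092 = 0.0000391
  Transmitter T1: 0.05 × 0.336 × 0.165 = 0.002772
  Transmitter T6: 0.27 × 0.09 × 0.004 = 0.0000972
  Transmitter T5: 0.44 × 0.006 × 0.12 = 0.0003168
  Transmitter T3: 0.07 × 0.032 × 0.15 = 0.000336
Total = 0.0035611.
Largest term belongs to Transmitter T1, so Transmitter T1 is most probable.

Transmitter T1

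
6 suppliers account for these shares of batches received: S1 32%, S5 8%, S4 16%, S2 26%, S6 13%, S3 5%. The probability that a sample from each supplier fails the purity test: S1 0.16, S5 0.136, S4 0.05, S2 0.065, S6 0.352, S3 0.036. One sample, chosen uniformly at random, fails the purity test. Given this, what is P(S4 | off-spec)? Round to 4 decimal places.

Compute prior × likelihood for every hypothesis:
  S1: 0.32 × 0.16 = 0.0512
  S5: 0.08 × 0.136 = 0.01088
  S4: 0.16 × 0.05 = 0.008
  S2: 0.26 × 0.065 = 0.0169
  S6: 0.13 × 0.352 = 0.04576
  S3: 0.05 × 0.036 = 0.0018
Total = 0.13454.
P(S4 | evidence) = 0.008 / 0.13454 ≈ 0.0595.

0.0595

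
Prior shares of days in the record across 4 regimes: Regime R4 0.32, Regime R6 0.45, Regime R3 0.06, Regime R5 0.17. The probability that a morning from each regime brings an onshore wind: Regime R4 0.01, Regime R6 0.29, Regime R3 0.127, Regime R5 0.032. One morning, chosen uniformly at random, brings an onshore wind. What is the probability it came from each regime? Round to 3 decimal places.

Regime R4 0.022, Regime R6 0.889, Regime R3 0.052, Regime R5 0.037

By Bayes' rule, posterior ∝ prior × likelihood:
  Regime R4: 0.32 × 0.01 = 0.0032
  Regime R6: 0.45 × 0.29 = 0.1305
  Regime R3: 0.06 × 0.127 = 0.00762
  Regime R5: 0.17 × 0.032 = 0.00544
Normalizing constant = 0.14676.
P(Regime R4 | onshore) = 0.0032/0.14676 ≈ 0.022
P(Regime R6 | onshore) = 0.1305/0.14676 ≈ 0.889
P(Regime R3 | onshore) = 0.00762/0.14676 ≈ 0.052
P(Regime R5 | onshore) = 0.00544/0.14676 ≈ 0.037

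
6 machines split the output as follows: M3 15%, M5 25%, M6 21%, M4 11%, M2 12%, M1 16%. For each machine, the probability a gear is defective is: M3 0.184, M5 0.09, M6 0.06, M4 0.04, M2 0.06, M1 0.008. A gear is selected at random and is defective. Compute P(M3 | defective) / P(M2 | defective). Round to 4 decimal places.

Prior × likelihood for each hypothesis:
  M3: 0.15 × 0.184 = 0.0276
  M5: 0.25 × 0.09 = 0.0225
  M6: 0.21 × 0.06 = 0.0126
  M4: 0.11 × 0.04 = 0.0044
  M2: 0.12 × 0.06 = 0.0072
  M1: 0.16 × 0.008 = 0.00128
Sum = 0.07558.
The ratio is 0.0276 / 0.0072 (the normalizer cancels) = 3.8333.

3.8333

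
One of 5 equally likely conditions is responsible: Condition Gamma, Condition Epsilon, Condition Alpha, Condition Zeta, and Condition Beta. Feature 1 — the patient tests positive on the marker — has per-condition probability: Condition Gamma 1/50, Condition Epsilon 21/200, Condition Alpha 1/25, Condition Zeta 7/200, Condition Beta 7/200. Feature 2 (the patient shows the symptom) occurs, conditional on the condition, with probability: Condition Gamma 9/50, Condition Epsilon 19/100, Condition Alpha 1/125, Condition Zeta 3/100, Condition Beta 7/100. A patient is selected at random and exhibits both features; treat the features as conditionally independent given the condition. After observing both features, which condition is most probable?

Condition Epsilon

With a uniform prior (1/5 each), posterior ∝ likelihood:
  Condition Gamma: 0.02 × 0.18 = 0.0036
  Condition Epsilon: 0.105 × 0.19 = 0.01995
  Condition Alpha: 0.04 × 0.008 = 0.00032
  Condition Zeta: 0.035 × 0.03 = 0.00105
  Condition Beta: 0.035 × 0.07 = 0.00245
Sum = 0.02737.
Largest term belongs to Condition Epsilon, so Condition Epsilon is most probable.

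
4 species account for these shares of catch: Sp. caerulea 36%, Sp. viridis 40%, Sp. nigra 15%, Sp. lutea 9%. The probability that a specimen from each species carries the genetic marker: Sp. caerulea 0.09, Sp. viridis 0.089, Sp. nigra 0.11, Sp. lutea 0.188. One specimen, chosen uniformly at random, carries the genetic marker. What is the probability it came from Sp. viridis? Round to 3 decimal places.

0.351

By Bayes' rule, posterior ∝ prior × likelihood:
  Sp. caerulea: 0.36 × 0.09 = 0.0324
  Sp. viridis: 0.4 × 0.089 = 0.0356
  Sp. nigra: 0.15 × 0.11 = 0.0165
  Sp. lutea: 0.09 × 0.188 = 0.01692
Sum = 0.10142.
P(Sp. viridis | evidence) = 0.0356 / 0.10142 ≈ 0.351.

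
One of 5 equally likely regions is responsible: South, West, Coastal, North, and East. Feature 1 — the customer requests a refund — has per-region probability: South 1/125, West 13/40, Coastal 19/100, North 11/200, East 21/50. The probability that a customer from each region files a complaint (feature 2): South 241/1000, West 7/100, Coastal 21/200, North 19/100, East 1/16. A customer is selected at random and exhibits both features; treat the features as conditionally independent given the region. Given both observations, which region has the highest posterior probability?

East

With a uniform prior (1/5 each), posterior ∝ likelihood:
  South: 0.008 × 0.241 = 0.001928
  West: 0.325 × 0.07 = 0.02275
  Coastal: 0.19 × 0.105 = 0.01995
  North: 0.055 × 0.19 = 0.01045
  East: 0.42 × 0.0625 = 0.02625
Total = 0.081328.
Largest term belongs to East, so East is most probable.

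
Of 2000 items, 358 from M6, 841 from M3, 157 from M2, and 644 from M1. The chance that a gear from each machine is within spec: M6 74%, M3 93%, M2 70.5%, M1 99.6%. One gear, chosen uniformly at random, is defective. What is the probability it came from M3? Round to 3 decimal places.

Taking complements, P(defective | each) = M6 0.26, M3 0.07, M2 0.295, M1 0.004.
Unnormalized posteriors (prior × likelihood):
  M6: 0.179 × 0.26 = 0.04654
  M3: 0.4205 × 0.07 = 0.029435
  M2: 0.0785 × 0.295 = 0.0231575
  M1: 0.322 × 0.004 = 0.001288
Sum = 0.1004205.
P(M3 | evidence) = 0.029435 / 0.1004205 ≈ 0.293.

0.293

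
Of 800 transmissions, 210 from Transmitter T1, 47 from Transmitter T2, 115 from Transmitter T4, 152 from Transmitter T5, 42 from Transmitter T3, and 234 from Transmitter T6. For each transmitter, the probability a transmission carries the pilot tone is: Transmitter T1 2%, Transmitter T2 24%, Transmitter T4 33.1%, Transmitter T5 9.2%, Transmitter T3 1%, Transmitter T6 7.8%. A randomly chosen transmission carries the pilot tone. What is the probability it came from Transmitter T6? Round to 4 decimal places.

0.2117

Compute prior × likelihood for every hypothesis:
  Transmitter T1: 0.2625 × 0.02 = 0.00525
  Transmitter T2: 0.05875 × 0.24 = 0.0141
  Transmitter T4: 0.14375 × 0.331 = 0.04758125
  Transmitter T5: 0.19 × 0.092 = 0.01748
  Transmitter T3: 0.0525 × 0.01 = 0.000525
  Transmitter T6: 0.2925 × 0.078 = 0.022815
Sum = 0.10775125.
P(Transmitter T6 | evidence) = 0.022815 / 0.10775125 ≈ 0.2117.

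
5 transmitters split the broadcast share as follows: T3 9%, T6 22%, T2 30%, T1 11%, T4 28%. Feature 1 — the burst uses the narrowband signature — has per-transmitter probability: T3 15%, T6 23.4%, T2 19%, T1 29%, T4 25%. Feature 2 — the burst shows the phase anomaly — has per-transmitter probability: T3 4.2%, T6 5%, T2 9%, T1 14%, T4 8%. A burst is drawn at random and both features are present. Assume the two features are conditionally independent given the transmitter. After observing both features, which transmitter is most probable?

Unnormalized posteriors (prior × likelihood):
  T3: 0.09 × 0.15 × 0.042 = 0.000567
  T6: 0.22 × 0.234 × 0.05 = 0.002574
  T2: 0.3 × 0.19 × 0.09 = 0.00513
  T1: 0.11 × 0.29 × 0.14 = 0.004466
  T4: 0.28 × 0.25 × 0.08 = 0.0056
Total = 0.018337.
Largest term belongs to T4, so T4 is most probable.

T4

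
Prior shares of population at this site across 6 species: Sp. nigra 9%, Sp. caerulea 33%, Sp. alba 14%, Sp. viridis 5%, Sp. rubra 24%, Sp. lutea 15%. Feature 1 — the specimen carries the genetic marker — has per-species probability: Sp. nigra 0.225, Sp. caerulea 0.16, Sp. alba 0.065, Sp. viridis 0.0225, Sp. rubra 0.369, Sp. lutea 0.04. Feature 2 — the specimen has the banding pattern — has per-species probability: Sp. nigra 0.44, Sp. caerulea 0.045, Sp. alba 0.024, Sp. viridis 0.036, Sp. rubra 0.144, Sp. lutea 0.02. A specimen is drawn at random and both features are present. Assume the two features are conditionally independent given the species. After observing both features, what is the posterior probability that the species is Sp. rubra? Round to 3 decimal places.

By Bayes' rule, posterior ∝ prior × likelihood:
  Sp. nigra: 0.09 × 0.225 × 0.44 = 0.00891
  Sp. caerulea: 0.33 × 0.16 × 0.045 = 0.002376
  Sp. alba: 0.14 × 0.065 × 0.024 = 0.0002184
  Sp. viridis: 0.05 × 0.0225 × 0.036 = 0.0000405
  Sp. rubra: 0.24 × 0.369 × 0.144 = 0.01275264
  Sp. lutea: 0.15 × 0.04 × 0.02 = 0.00012
Sum = 0.02441754.
P(Sp. rubra | evidence) = 0.01275264 / 0.02441754 ≈ 0.522.

0.522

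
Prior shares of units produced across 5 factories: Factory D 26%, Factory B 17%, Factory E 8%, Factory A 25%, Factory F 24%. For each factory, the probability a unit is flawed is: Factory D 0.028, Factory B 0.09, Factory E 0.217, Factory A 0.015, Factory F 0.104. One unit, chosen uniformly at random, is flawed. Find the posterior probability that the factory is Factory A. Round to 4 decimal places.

0.0546

Unnormalized posteriors (prior × likelihood):
  Factory D: 0.26 × 0.028 = 0.00728
  Factory B: 0.17 × 0.09 = 0.0153
  Factory E: 0.08 × 0.217 = 0.01736
  Factory A: 0.25 × 0.015 = 0.00375
  Factory F: 0.24 × 0.104 = 0.02496
Total = 0.06865.
P(Factory A | evidence) = 0.00375 / 0.06865 ≈ 0.0546.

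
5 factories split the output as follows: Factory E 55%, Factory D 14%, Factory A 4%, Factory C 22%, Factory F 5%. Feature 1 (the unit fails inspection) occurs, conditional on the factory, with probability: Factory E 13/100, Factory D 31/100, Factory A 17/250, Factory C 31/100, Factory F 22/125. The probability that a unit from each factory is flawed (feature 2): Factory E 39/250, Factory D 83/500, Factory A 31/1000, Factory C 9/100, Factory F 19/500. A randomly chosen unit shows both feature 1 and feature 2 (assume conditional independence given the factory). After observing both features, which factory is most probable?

Factory E

Unnormalized posteriors (prior × likelihood):
  Factory E: 0.55 × 0.13 × 0.156 = 0.011154
  Factory D: 0.14 × 0.31 × 0.166 = 0.0072044
  Factory A: 0.04 × 0.068 × 0.031 = 0.00008432
  Factory C: 0.22 × 0.31 × 0.09 = 0.006138
  Factory F: 0.05 × 0.176 × 0.038 = 0.0003344
Total = 0.02491512.
Largest term belongs to Factory E, so Factory E is most probable.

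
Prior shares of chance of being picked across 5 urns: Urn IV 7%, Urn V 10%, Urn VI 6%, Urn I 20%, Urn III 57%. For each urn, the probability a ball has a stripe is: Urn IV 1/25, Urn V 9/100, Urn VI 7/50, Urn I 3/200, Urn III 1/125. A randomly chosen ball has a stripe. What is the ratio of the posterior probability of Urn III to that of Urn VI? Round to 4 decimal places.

Unnormalized posteriors (prior × likelihood):
  Urn IV: 0.07 × 0.04 = 0.0028
  Urn V: 0.1 × 0.09 = 0.009
  Urn VI: 0.06 × 0.14 = 0.0084
  Urn I: 0.2 × 0.015 = 0.003
  Urn III: 0.57 × 0.008 = 0.00456
Sum = 0.02776.
The ratio is 0.00456 / 0.0084 (the normalizer cancels) = 0.5429.

0.5429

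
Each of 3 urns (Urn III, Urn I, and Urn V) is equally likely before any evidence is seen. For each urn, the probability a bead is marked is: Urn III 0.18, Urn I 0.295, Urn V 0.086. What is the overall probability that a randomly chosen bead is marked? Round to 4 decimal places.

0.1870

With a uniform prior (1/3 each), posterior ∝ likelihood:
  Urn III: 0.18
  Urn I: 0.295
  Urn V: 0.086
P(marked) = (1/3) × (0.18 + 0.295 + 0.086) = 0.561/3 ≈ 0.1870.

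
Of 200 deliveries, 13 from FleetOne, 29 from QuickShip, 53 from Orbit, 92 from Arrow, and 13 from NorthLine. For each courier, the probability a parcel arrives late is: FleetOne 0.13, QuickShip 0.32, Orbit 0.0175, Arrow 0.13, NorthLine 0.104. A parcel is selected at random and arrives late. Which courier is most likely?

Arrow

Unnormalized posteriors (prior × likelihood):
  FleetOne: 0.065 × 0.13 = 0.00845
  QuickShip: 0.145 × 0.32 = 0.0464
  Orbit: 0.265 × 0.0175 = 0.0046375
  Arrow: 0.46 × 0.13 = 0.0598
  NorthLine: 0.065 × 0.104 = 0.00676
Normalizing constant = 0.1260475.
Largest term belongs to Arrow, so Arrow is most probable.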